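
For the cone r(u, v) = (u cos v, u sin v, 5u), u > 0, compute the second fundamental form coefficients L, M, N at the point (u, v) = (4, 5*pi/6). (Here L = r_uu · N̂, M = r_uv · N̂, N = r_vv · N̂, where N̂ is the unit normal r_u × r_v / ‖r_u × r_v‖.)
L = 0;  M = 0;  N = 10*sqrt(26)/13

Compute the unit normal N̂(u, v) = (-5*sqrt(26)*u*cos(v)/(26*Abs(u)), -5*sqrt(26)*u*sin(v)/(26*Abs(u)), sqrt(26)*u/(26*Abs(u))), and the second partials r_uu, r_uv, r_vv. Take dot products:
  L(u, v) = r_uu · N̂ = 0,
  M(u, v) = r_uv · N̂ = 0,
  N(u, v) = r_vv · N̂ = 5*sqrt(26)*u^2/(26*Abs(u)).
Evaluating at (u, v) = (4, 5*pi/6):
  L = 0, M = 0, N = 10*sqrt(26)/13.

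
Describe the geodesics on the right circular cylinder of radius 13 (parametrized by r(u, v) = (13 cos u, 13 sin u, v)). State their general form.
The cylinder is flat (K = 0) and locally isometric to the plane via the development (u, v) ↦ (13 u, v). Geodesics are the pre-images of straight lines: circles (v constant), vertical lines (u constant), and helices (v = c · u + d) for constants c, d.

A right cylinder has E = 13², F = 0, G = 1, so EG − F² = 13², and L = −13, M = N = 0, giving K = (LN − M²)/(EG − F²) = 0 everywhere. A flat surface is locally isometric to the Euclidean plane via the map (u, v) ↦ (13 u, v). Straight lines in the (x̃, ỹ) plane pull back to: (a) horizontal circles (v = const), (b) vertical generators (u = const), and (c) helices (13 u tan θ = v, i.e. v = c · u + d).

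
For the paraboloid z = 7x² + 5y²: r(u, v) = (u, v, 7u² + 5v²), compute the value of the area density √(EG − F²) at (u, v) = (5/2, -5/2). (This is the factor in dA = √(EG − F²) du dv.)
√(EG − F²)|_{(5/2, -5/2)} = sqrt(1851)

E = 196*u^2 + 1, F = 140*u*v, G = 100*v^2 + 1, so EG − F² = 196*u^2 + 100*v^2 + 1. Taking the positive square root: √(EG − F²) = sqrt(196*u^2 + 100*v^2 + 1). At (u, v) = (5/2, -5/2): sqrt(1851).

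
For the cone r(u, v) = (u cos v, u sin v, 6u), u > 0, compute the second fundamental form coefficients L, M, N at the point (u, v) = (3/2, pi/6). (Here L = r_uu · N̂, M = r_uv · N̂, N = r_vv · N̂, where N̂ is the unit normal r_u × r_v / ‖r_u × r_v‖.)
L = 0;  M = 0;  N = 9*sqrt(37)/37

Compute the unit normal N̂(u, v) = (-6*sqrt(37)*u*cos(v)/(37*Abs(u)), -6*sqrt(37)*u*sin(v)/(37*Abs(u)), sqrt(37)*u/(37*Abs(u))), and the second partials r_uu, r_uv, r_vv. Take dot products:
  L(u, v) = r_uu · N̂ = 0,
  M(u, v) = r_uv · N̂ = 0,
  N(u, v) = r_vv · N̂ = 6*sqrt(37)*u^2/(37*Abs(u)).
Evaluating at (u, v) = (3/2, pi/6):
  L = 0, M = 0, N = 9*sqrt(37)/37.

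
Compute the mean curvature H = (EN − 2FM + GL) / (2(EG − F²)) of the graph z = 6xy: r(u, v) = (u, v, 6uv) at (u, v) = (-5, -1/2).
H = -27*sqrt(910)/41405

With E = 36*v^2 + 1, F = 36*u*v, G = 36*u^2 + 1, L = 0, M = 6/sqrt(36*u^2 + 36*v^2 + 1), N = 0, assemble
  H = (EN − 2FM + GL) / (2(EG − F²)) = -216*u*v/(36*u^2 + 36*v^2 + 1)^(3/2).
At (u, v) = (-5, -1/2): H = -27*sqrt(910)/41405.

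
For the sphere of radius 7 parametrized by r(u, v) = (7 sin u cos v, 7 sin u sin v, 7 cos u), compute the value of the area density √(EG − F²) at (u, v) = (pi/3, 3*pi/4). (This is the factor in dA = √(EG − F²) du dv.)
√(EG − F²)|_{(pi/3, 3*pi/4)} = 49*sqrt(3)/2

E = 49, F = 0, G = 49*sin(u)^2, so EG − F² = 2401*sin(u)^2. Taking the positive square root: √(EG − F²) = 49*Abs(sin(u)). At (u, v) = (pi/3, 3*pi/4): 49*sqrt(3)/2.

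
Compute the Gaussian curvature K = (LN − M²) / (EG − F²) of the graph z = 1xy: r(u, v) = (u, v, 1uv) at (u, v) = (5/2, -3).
K = -16/4225

Coefficients of the first fundamental form: E = v^2 + 1, F = u*v, G = u^2 + 1.
Coefficients of the second fundamental form: L = 0, M = 1/sqrt(u^2 + v^2 + 1), N = 0.
Assemble K = (LN − M²)/(EG − F²) = 1/((u^2*v^2 - (u^2 + 1)*(v^2 + 1))*(u^2 + v^2 + 1)). At (u, v) = (5/2, -3): K = -16/4225.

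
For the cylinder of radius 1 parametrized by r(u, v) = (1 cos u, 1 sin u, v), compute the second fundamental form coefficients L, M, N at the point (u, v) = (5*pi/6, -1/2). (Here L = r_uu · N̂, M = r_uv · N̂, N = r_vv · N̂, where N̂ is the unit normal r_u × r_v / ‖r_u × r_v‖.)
L = -1;  M = 0;  N = 0

Compute the unit normal N̂(u, v) = (cos(u), sin(u), 0), and the second partials r_uu, r_uv, r_vv. Take dot products:
  L(u, v) = r_uu · N̂ = -1,
  M(u, v) = r_uv · N̂ = 0,
  N(u, v) = r_vv · N̂ = 0.
Evaluating at (u, v) = (5*pi/6, -1/2):
  L = -1, M = 0, N = 0.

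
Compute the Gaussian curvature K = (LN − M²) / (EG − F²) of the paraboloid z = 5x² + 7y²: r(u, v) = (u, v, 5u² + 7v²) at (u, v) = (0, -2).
K = 28/123245

Coefficients of the first fundamental form: E = 100*u^2 + 1, F = 140*u*v, G = 196*v^2 + 1.
Coefficients of the second fundamental form: L = 10/sqrt(100*u^2 + 196*v^2 + 1), M = 0, N = 14/sqrt(100*u^2 + 196*v^2 + 1).
Assemble K = (LN − M²)/(EG − F²) = 140/(10000*u^4 + 39200*u^2*v^2 + 200*u^2 + 38416*v^4 + 392*v^2 + 1). At (u, v) = (0, -2): K = 28/123245.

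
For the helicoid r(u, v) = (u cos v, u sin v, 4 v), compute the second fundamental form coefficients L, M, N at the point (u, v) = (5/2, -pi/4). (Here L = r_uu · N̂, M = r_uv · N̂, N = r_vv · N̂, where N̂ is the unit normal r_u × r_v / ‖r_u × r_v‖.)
L = 0;  M = -8*sqrt(89)/89;  N = 0

Compute the unit normal N̂(u, v) = (4*sin(v)/sqrt(u^2 + 16), -4*cos(v)/sqrt(u^2 + 16), u/sqrt(u^2 + 16)), and the second partials r_uu, r_uv, r_vv. Take dot products:
  L(u, v) = r_uu · N̂ = 0,
  M(u, v) = r_uv · N̂ = -4/sqrt(u^2 + 16),
  N(u, v) = r_vv · N̂ = 0.
Evaluating at (u, v) = (5/2, -pi/4):
  L = 0, M = -8*sqrt(89)/89, N = 0.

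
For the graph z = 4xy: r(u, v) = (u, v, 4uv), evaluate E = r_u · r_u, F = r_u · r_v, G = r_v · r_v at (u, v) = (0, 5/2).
E = 101;  F = 0;  G = 1

Partials: r_u = (1, 0, 4*v), r_v = (0, 1, 4*u). As functions of (u, v):
  E = r_u · r_u = 16*v^2 + 1,
  F = r_u · r_v = 16*u*v,
  G = r_v · r_v = 16*u^2 + 1.
Evaluating at (u, v) = (0, 5/2): E = 101, F = 0, G = 1.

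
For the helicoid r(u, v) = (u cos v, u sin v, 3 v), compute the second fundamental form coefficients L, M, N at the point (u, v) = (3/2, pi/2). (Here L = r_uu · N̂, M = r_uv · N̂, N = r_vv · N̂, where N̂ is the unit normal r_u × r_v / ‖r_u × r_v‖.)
L = 0;  M = -2*sqrt(5)/5;  N = 0

Compute the unit normal N̂(u, v) = (3*sin(v)/sqrt(u^2 + 9), -3*cos(v)/sqrt(u^2 + 9), u/sqrt(u^2 + 9)), and the second partials r_uu, r_uv, r_vv. Take dot products:
  L(u, v) = r_uu · N̂ = 0,
  M(u, v) = r_uv · N̂ = -3/sqrt(u^2 + 9),
  N(u, v) = r_vv · N̂ = 0.
Evaluating at (u, v) = (3/2, pi/2):
  L = 0, M = -2*sqrt(5)/5, N = 0.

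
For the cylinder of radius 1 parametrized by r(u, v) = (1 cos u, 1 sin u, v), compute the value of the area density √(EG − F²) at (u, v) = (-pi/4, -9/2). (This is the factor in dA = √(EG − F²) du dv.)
√(EG − F²)|_{(-pi/4, -9/2)} = 1

E = 1, F = 0, G = 1, so EG − F² = 1. Taking the positive square root: √(EG − F²) = 1. At (u, v) = (-pi/4, -9/2): 1.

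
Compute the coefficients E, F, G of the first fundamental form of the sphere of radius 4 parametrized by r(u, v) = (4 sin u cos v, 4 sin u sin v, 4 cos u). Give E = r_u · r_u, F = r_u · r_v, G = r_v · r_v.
E = 16;  F = 0;  G = 16*sin(u)^2

Compute partials: r_u = (4*cos(u)*cos(v), 4*sin(v)*cos(u), -4*sin(u)), r_v = (-4*sin(u)*sin(v), 4*sin(u)*cos(v), 0). Then
  E = r_u · r_u = 16,
  F = r_u · r_v = 0,
  G = r_v · r_v = 16*sin(u)^2.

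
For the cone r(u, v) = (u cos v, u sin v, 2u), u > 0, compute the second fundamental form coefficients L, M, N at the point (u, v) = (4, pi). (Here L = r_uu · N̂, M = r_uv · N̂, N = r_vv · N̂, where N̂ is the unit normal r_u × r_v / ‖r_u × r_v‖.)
L = 0;  M = 0;  N = 8*sqrt(5)/5

Compute the unit normal N̂(u, v) = (-2*sqrt(5)*u*cos(v)/(5*Abs(u)), -2*sqrt(5)*u*sin(v)/(5*Abs(u)), sqrt(5)*u/(5*Abs(u))), and the second partials r_uu, r_uv, r_vv. Take dot products:
  L(u, v) = r_uu · N̂ = 0,
  M(u, v) = r_uv · N̂ = 0,
  N(u, v) = r_vv · N̂ = 2*sqrt(5)*u^2/(5*Abs(u)).
Evaluating at (u, v) = (4, pi):
  L = 0, M = 0, N = 8*sqrt(5)/5.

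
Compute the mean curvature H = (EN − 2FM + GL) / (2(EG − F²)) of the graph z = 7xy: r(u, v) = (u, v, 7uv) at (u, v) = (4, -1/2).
H = 5488*sqrt(3189)/10169721

With E = 49*v^2 + 1, F = 49*u*v, G = 49*u^2 + 1, L = 0, M = 7/sqrt(49*u^2 + 49*v^2 + 1), N = 0, assemble
  H = (EN − 2FM + GL) / (2(EG − F²)) = -343*u*v/(49*u^2 + 49*v^2 + 1)^(3/2).
At (u, v) = (4, -1/2): H = 5488*sqrt(3189)/10169721.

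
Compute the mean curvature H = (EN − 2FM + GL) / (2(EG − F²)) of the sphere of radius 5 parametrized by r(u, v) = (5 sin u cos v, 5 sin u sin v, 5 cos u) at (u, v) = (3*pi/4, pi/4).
H = -1/5

With E = 25, F = 0, G = 25*sin(u)^2, L = -5*sin(u)/Abs(sin(u)), M = 0, N = -5*sin(u)^3/Abs(sin(u)), assemble
  H = (EN − 2FM + GL) / (2(EG − F²)) = -sin(u)/(5*Abs(sin(u))).
At (u, v) = (3*pi/4, pi/4): H = -1/5.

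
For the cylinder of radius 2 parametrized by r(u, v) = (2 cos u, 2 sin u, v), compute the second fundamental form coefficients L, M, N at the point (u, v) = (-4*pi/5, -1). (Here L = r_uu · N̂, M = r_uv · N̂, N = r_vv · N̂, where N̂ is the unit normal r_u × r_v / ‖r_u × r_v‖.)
L = -2;  M = 0;  N = 0

Compute the unit normal N̂(u, v) = (cos(u), sin(u), 0), and the second partials r_uu, r_uv, r_vv. Take dot products:
  L(u, v) = r_uu · N̂ = -2,
  M(u, v) = r_uv · N̂ = 0,
  N(u, v) = r_vv · N̂ = 0.
Evaluating at (u, v) = (-4*pi/5, -1):
  L = -2, M = 0, N = 0.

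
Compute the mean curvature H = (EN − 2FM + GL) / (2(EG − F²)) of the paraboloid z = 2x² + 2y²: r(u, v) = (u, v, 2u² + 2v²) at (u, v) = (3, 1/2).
H = 300*sqrt(149)/22201

With E = 16*u^2 + 1, F = 16*u*v, G = 16*v^2 + 1, L = 4/sqrt(16*u^2 + 16*v^2 + 1), M = 0, N = 4/sqrt(16*u^2 + 16*v^2 + 1), assemble
  H = (EN − 2FM + GL) / (2(EG − F²)) = 4*(8*u^2 + 8*v^2 + 1)/(16*u^2 + 16*v^2 + 1)^(3/2).
At (u, v) = (3, 1/2): H = 300*sqrt(149)/22201.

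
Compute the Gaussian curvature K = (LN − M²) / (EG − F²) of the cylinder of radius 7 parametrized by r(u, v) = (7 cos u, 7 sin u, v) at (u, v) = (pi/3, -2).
K = 0

Coefficients of the first fundamental form: E = 49, F = 0, G = 1.
Coefficients of the second fundamental form: L = -7, M = 0, N = 0.
Assemble K = (LN − M²)/(EG − F²) = 0. At (u, v) = (pi/3, -2): K = 0.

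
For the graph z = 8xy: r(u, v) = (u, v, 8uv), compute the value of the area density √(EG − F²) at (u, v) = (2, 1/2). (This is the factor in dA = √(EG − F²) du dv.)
√(EG − F²)|_{(2, 1/2)} = sqrt(273)

E = 64*v^2 + 1, F = 64*u*v, G = 64*u^2 + 1, so EG − F² = 64*u^2 + 64*v^2 + 1. Taking the positive square root: √(EG − F²) = sqrt(64*u^2 + 64*v^2 + 1). At (u, v) = (2, 1/2): sqrt(273).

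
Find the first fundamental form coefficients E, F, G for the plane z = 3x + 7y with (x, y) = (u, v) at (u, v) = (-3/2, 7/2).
E = 10;  F = 21;  G = 50

Partials: r_u = (1, 0, 3), r_v = (0, 1, 7). As functions of (u, v):
  E = r_u · r_u = 10,
  F = r_u · r_v = 21,
  G = r_v · r_v = 50.
Evaluating at (u, v) = (-3/2, 7/2): E = 10, F = 21, G = 50.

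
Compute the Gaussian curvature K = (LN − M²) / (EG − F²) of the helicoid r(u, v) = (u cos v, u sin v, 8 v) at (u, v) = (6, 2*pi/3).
K = -4/625

Coefficients of the first fundamental form: E = 1, F = 0, G = u^2 + 64.
Coefficients of the second fundamental form: L = 0, M = -8/sqrt(u^2 + 64), N = 0.
Assemble K = (LN − M²)/(EG − F²) = -64/(u^2 + 64)^2. At (u, v) = (6, 2*pi/3): K = -4/625.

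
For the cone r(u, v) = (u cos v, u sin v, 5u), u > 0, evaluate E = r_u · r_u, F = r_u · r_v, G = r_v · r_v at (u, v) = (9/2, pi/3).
E = 26;  F = 0;  G = 81/4

Partials: r_u = (cos(v), sin(v), 5), r_v = (-u*sin(v), u*cos(v), 0). As functions of (u, v):
  E = r_u · r_u = 26,
  F = r_u · r_v = 0,
  G = r_v · r_v = u^2.
Evaluating at (u, v) = (9/2, pi/3): E = 26, F = 0, G = 81/4.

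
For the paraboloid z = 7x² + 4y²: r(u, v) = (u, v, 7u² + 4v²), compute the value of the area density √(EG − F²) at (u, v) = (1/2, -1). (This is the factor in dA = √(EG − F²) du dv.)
√(EG − F²)|_{(1/2, -1)} = sqrt(114)

E = 196*u^2 + 1, F = 112*u*v, G = 64*v^2 + 1, so EG − F² = 196*u^2 + 64*v^2 + 1. Taking the positive square root: √(EG − F²) = sqrt(196*u^2 + 64*v^2 + 1). At (u, v) = (1/2, -1): sqrt(114).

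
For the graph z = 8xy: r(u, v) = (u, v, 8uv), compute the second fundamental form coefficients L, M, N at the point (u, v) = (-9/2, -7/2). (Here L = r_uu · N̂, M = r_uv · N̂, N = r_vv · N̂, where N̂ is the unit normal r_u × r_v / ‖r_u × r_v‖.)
L = 0;  M = 8*sqrt(2081)/2081;  N = 0

Compute the unit normal N̂(u, v) = (-8*v/sqrt(64*u^2 + 64*v^2 + 1), -8*u/sqrt(64*u^2 + 64*v^2 + 1), 1/sqrt(64*u^2 + 64*v^2 + 1)), and the second partials r_uu, r_uv, r_vv. Take dot products:
  L(u, v) = r_uu · N̂ = 0,
  M(u, v) = r_uv · N̂ = 8/sqrt(64*u^2 + 64*v^2 + 1),
  N(u, v) = r_vv · N̂ = 0.
Evaluating at (u, v) = (-9/2, -7/2):
  L = 0, M = 8*sqrt(2081)/2081, N = 0.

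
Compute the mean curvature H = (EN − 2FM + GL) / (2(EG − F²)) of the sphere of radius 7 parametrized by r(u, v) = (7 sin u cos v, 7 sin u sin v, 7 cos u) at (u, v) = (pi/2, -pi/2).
H = -1/7

With E = 49, F = 0, G = 49*sin(u)^2, L = -7*sin(u)/Abs(sin(u)), M = 0, N = -7*sin(u)^3/Abs(sin(u)), assemble
  H = (EN − 2FM + GL) / (2(EG − F²)) = -sin(u)/(7*Abs(sin(u))).
At (u, v) = (pi/2, -pi/2): H = -1/7.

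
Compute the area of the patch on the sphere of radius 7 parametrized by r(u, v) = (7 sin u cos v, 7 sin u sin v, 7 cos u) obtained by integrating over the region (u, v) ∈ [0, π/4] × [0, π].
Area = 49*pi*(2 - sqrt(2))/2

Area = ∫∫ √(EG − F²) du dv with √(EG − F²) = 49*Abs(sin(u)). Integrating over [0, π/4] × [0, π] gives 49*pi*(2 - sqrt(2))/2.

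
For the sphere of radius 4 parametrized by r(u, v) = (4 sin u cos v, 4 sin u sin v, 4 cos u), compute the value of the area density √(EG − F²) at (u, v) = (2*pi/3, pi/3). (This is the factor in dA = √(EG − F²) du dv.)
√(EG − F²)|_{(2*pi/3, pi/3)} = 8*sqrt(3)

E = 16, F = 0, G = 16*sin(u)^2, so EG − F² = 256*sin(u)^2. Taking the positive square root: √(EG − F²) = 16*Abs(sin(u)). At (u, v) = (2*pi/3, pi/3): 8*sqrt(3).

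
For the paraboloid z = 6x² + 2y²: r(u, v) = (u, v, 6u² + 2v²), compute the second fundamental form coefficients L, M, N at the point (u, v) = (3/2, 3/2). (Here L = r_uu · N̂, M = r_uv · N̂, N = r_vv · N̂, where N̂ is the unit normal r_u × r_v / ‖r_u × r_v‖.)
L = 12/19;  M = 0;  N = 4/19

Compute the unit normal N̂(u, v) = (-12*u/sqrt(144*u^2 + 16*v^2 + 1), -4*v/sqrt(144*u^2 + 16*v^2 + 1), 1/sqrt(144*u^2 + 16*v^2 + 1)), and the second partials r_uu, r_uv, r_vv. Take dot products:
  L(u, v) = r_uu · N̂ = 12/sqrt(144*u^2 + 16*v^2 + 1),
  M(u, v) = r_uv · N̂ = 0,
  N(u, v) = r_vv · N̂ = 4/sqrt(144*u^2 + 16*v^2 + 1).
Evaluating at (u, v) = (3/2, 3/2):
  L = 12/19, M = 0, N = 4/19.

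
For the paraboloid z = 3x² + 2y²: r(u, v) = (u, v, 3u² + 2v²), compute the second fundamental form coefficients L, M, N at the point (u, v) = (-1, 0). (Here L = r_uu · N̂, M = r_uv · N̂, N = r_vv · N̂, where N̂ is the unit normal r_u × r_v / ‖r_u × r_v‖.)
L = 6*sqrt(37)/37;  M = 0;  N = 4*sqrt(37)/37

Compute the unit normal N̂(u, v) = (-6*u/sqrt(36*u^2 + 16*v^2 + 1), -4*v/sqrt(36*u^2 + 16*v^2 + 1), 1/sqrt(36*u^2 + 16*v^2 + 1)), and the second partials r_uu, r_uv, r_vv. Take dot products:
  L(u, v) = r_uu · N̂ = 6/sqrt(36*u^2 + 16*v^2 + 1),
  M(u, v) = r_uv · N̂ = 0,
  N(u, v) = r_vv · N̂ = 4/sqrt(36*u^2 + 16*v^2 + 1).
Evaluating at (u, v) = (-1, 0):
  L = 6*sqrt(37)/37, M = 0, N = 4*sqrt(37)/37.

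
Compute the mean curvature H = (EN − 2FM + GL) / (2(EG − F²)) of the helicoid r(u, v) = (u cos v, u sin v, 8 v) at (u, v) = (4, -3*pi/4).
H = 0

With E = 1, F = 0, G = u^2 + 64, L = 0, M = -8/sqrt(u^2 + 64), N = 0, assemble
  H = (EN − 2FM + GL) / (2(EG − F²)) = 0.
At (u, v) = (4, -3*pi/4): H = 0.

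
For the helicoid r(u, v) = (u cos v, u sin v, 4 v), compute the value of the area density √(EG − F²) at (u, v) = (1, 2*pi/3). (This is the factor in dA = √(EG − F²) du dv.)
√(EG − F²)|_{(1, 2*pi/3)} = sqrt(17)

E = 1, F = 0, G = u^2 + 16, so EG − F² = u^2 + 16. Taking the positive square root: √(EG − F²) = sqrt(u^2 + 16). At (u, v) = (1, 2*pi/3): sqrt(17).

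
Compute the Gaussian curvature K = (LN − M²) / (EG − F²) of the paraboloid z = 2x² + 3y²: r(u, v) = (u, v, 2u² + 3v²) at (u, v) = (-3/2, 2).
K = 24/32761

Coefficients of the first fundamental form: E = 16*u^2 + 1, F = 24*u*v, G = 36*v^2 + 1.
Coefficients of the second fundamental form: L = 4/sqrt(16*u^2 + 36*v^2 + 1), M = 0, N = 6/sqrt(16*u^2 + 36*v^2 + 1).
Assemble K = (LN − M²)/(EG − F²) = 24/(256*u^4 + 1152*u^2*v^2 + 32*u^2 + 1296*v^4 + 72*v^2 + 1). At (u, v) = (-3/2, 2): K = 24/32761.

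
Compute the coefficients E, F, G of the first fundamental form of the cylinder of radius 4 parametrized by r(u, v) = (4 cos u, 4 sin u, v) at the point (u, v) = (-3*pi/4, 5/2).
E = 16;  F = 0;  G = 1

Partials: r_u = (-4*sin(u), 4*cos(u), 0), r_v = (0, 0, 1). As functions of (u, v):
  E = r_u · r_u = 16,
  F = r_u · r_v = 0,
  G = r_v · r_v = 1.
Evaluating at (u, v) = (-3*pi/4, 5/2): E = 16, F = 0, G = 1.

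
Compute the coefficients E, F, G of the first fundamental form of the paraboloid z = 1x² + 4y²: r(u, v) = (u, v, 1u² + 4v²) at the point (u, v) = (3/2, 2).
E = 10;  F = 48;  G = 257

Partials: r_u = (1, 0, 2*u), r_v = (0, 1, 8*v). As functions of (u, v):
  E = r_u · r_u = 4*u^2 + 1,
  F = r_u · r_v = 16*u*v,
  G = r_v · r_v = 64*v^2 + 1.
Evaluating at (u, v) = (3/2, 2): E = 10, F = 48, G = 257.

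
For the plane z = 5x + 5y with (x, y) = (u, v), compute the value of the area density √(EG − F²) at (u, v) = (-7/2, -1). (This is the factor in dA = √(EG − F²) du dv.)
√(EG − F²)|_{(-7/2, -1)} = sqrt(51)

E = 26, F = 25, G = 26, so EG − F² = 51. Taking the positive square root: √(EG − F²) = sqrt(51). At (u, v) = (-7/2, -1): sqrt(51).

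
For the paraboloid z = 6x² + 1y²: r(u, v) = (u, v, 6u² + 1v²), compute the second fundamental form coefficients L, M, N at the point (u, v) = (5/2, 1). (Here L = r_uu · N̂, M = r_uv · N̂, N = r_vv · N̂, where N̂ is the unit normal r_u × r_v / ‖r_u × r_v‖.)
L = 12*sqrt(905)/905;  M = 0;  N = 2*sqrt(905)/905

Compute the unit normal N̂(u, v) = (-12*u/sqrt(144*u^2 + 4*v^2 + 1), -2*v/sqrt(144*u^2 + 4*v^2 + 1), 1/sqrt(144*u^2 + 4*v^2 + 1)), and the second partials r_uu, r_uv, r_vv. Take dot products:
  L(u, v) = r_uu · N̂ = 12/sqrt(144*u^2 + 4*v^2 + 1),
  M(u, v) = r_uv · N̂ = 0,
  N(u, v) = r_vv · N̂ = 2/sqrt(144*u^2 + 4*v^2 + 1).
Evaluating at (u, v) = (5/2, 1):
  L = 12*sqrt(905)/905, M = 0, N = 2*sqrt(905)/905.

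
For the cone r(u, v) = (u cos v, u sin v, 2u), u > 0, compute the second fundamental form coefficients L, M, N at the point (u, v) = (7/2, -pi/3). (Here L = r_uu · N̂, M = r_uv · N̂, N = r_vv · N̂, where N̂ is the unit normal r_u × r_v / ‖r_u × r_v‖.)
L = 0;  M = 0;  N = 7*sqrt(5)/5

Compute the unit normal N̂(u, v) = (-2*sqrt(5)*u*cos(v)/(5*Abs(u)), -2*sqrt(5)*u*sin(v)/(5*Abs(u)), sqrt(5)*u/(5*Abs(u))), and the second partials r_uu, r_uv, r_vv. Take dot products:
  L(u, v) = r_uu · N̂ = 0,
  M(u, v) = r_uv · N̂ = 0,
  N(u, v) = r_vv · N̂ = 2*sqrt(5)*u^2/(5*Abs(u)).
Evaluating at (u, v) = (7/2, -pi/3):
  L = 0, M = 0, N = 7*sqrt(5)/5.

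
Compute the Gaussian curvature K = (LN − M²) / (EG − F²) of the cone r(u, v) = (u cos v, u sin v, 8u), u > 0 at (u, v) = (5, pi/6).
K = 0

Coefficients of the first fundamental form: E = 65, F = 0, G = u^2.
Coefficients of the second fundamental form: L = 0, M = 0, N = 8*sqrt(65)*u^2/(65*Abs(u)).
Assemble K = (LN − M²)/(EG − F²) = 0. At (u, v) = (5, pi/6): K = 0.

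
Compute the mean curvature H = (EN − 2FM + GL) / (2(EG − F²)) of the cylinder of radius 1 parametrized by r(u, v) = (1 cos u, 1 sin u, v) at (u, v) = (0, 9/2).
H = -1/2

With E = 1, F = 0, G = 1, L = -1, M = 0, N = 0, assemble
  H = (EN − 2FM + GL) / (2(EG − F²)) = -1/2.
At (u, v) = (0, 9/2): H = -1/2.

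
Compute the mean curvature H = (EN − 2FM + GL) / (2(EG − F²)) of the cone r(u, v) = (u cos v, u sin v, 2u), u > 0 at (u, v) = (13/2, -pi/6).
H = 2*sqrt(5)/65

With E = 5, F = 0, G = u^2, L = 0, M = 0, N = 2*sqrt(5)*u^2/(5*Abs(u)), assemble
  H = (EN − 2FM + GL) / (2(EG − F²)) = sqrt(5)/(5*Abs(u)).
At (u, v) = (13/2, -pi/6): H = 2*sqrt(5)/65.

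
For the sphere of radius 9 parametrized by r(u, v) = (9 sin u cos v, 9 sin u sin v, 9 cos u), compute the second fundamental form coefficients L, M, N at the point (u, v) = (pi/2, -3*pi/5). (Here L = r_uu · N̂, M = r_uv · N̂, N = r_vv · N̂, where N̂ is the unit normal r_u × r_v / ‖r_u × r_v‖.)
L = -9;  M = 0;  N = -9

Compute the unit normal N̂(u, v) = (sin(u)^2*cos(v)/Abs(sin(u)), sin(u)^2*sin(v)/Abs(sin(u)), sin(2*u)/(2*Abs(sin(u)))), and the second partials r_uu, r_uv, r_vv. Take dot products:
  L(u, v) = r_uu · N̂ = -9*sin(u)/Abs(sin(u)),
  M(u, v) = r_uv · N̂ = 0,
  N(u, v) = r_vv · N̂ = -9*sin(u)^3/Abs(sin(u)).
Evaluating at (u, v) = (pi/2, -3*pi/5):
  L = -9, M = 0, N = -9.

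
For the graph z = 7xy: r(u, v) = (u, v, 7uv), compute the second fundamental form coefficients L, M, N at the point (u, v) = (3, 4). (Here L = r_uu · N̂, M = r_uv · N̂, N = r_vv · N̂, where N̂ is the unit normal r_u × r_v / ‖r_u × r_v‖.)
L = 0;  M = 7*sqrt(1226)/1226;  N = 0

Compute the unit normal N̂(u, v) = (-7*v/sqrt(49*u^2 + 49*v^2 + 1), -7*u/sqrt(49*u^2 + 49*v^2 + 1), 1/sqrt(49*u^2 + 49*v^2 + 1)), and the second partials r_uu, r_uv, r_vv. Take dot products:
  L(u, v) = r_uu · N̂ = 0,
  M(u, v) = r_uv · N̂ = 7/sqrt(49*u^2 + 49*v^2 + 1),
  N(u, v) = r_vv · N̂ = 0.
Evaluating at (u, v) = (3, 4):
  L = 0, M = 7*sqrt(1226)/1226, N = 0.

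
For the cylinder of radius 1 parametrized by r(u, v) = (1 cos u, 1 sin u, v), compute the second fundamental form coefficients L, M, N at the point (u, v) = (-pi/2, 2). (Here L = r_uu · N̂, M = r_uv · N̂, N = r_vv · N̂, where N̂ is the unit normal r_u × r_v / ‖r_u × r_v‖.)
L = -1;  M = 0;  N = 0

Compute the unit normal N̂(u, v) = (cos(u), sin(u), 0), and the second partials r_uu, r_uv, r_vv. Take dot products:
  L(u, v) = r_uu · N̂ = -1,
  M(u, v) = r_uv · N̂ = 0,
  N(u, v) = r_vv · N̂ = 0.
Evaluating at (u, v) = (-pi/2, 2):
  L = -1, M = 0, N = 0.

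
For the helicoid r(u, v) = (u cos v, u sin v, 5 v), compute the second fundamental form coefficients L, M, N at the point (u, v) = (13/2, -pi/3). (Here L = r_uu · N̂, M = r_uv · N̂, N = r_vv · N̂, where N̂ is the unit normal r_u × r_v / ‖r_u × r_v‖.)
L = 0;  M = -10*sqrt(269)/269;  N = 0

Compute the unit normal N̂(u, v) = (5*sin(v)/sqrt(u^2 + 25), -5*cos(v)/sqrt(u^2 + 25), u/sqrt(u^2 + 25)), and the second partials r_uu, r_uv, r_vv. Take dot products:
  L(u, v) = r_uu · N̂ = 0,
  M(u, v) = r_uv · N̂ = -5/sqrt(u^2 + 25),
  N(u, v) = r_vv · N̂ = 0.
Evaluating at (u, v) = (13/2, -pi/3):
  L = 0, M = -10*sqrt(269)/269, N = 0.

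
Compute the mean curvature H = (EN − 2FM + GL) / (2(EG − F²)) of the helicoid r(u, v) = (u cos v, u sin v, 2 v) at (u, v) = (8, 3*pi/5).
H = 0

With E = 1, F = 0, G = u^2 + 4, L = 0, M = -2/sqrt(u^2 + 4), N = 0, assemble
  H = (EN − 2FM + GL) / (2(EG − F²)) = 0.
At (u, v) = (8, 3*pi/5): H = 0.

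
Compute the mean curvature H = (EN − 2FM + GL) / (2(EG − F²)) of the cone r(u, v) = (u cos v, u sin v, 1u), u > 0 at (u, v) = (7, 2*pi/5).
H = sqrt(2)/28

With E = 2, F = 0, G = u^2, L = 0, M = 0, N = sqrt(2)*u^2/(2*Abs(u)), assemble
  H = (EN − 2FM + GL) / (2(EG − F²)) = sqrt(2)/(4*Abs(u)).
At (u, v) = (7, 2*pi/5): H = sqrt(2)/28.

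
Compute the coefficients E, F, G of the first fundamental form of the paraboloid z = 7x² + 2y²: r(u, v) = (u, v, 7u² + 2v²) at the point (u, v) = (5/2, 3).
E = 1226;  F = 420;  G = 145

Partials: r_u = (1, 0, 14*u), r_v = (0, 1, 4*v). As functions of (u, v):
  E = r_u · r_u = 196*u^2 + 1,
  F = r_u · r_v = 56*u*v,
  G = r_v · r_v = 16*v^2 + 1.
Evaluating at (u, v) = (5/2, 3): E = 1226, F = 420, G = 145.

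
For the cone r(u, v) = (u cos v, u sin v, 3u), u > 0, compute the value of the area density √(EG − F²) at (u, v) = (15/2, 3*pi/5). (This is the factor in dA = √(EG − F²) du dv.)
√(EG − F²)|_{(15/2, 3*pi/5)} = 15*sqrt(10)/2

E = 10, F = 0, G = u^2, so EG − F² = 10*u^2. Taking the positive square root: √(EG − F²) = sqrt(10)*Abs(u). At (u, v) = (15/2, 3*pi/5): 15*sqrt(10)/2.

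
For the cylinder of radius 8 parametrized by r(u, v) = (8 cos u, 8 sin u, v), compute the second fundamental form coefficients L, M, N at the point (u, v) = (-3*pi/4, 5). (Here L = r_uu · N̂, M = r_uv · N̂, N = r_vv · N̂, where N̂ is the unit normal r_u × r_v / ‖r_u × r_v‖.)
L = -8;  M = 0;  N = 0

Compute the unit normal N̂(u, v) = (cos(u), sin(u), 0), and the second partials r_uu, r_uv, r_vv. Take dot products:
  L(u, v) = r_uu · N̂ = -8,
  M(u, v) = r_uv · N̂ = 0,
  N(u, v) = r_vv · N̂ = 0.
Evaluating at (u, v) = (-3*pi/4, 5):
  L = -8, M = 0, N = 0.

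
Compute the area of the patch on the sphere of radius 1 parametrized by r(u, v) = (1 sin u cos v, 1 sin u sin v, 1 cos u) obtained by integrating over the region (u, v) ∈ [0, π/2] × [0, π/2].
Area = pi/2

Area = ∫∫ √(EG − F²) du dv with √(EG − F²) = Abs(sin(u)). Integrating over [0, π/2] × [0, π/2] gives pi/2.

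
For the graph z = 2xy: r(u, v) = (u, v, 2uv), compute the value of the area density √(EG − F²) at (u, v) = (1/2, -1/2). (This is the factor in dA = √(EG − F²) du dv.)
√(EG − F²)|_{(1/2, -1/2)} = sqrt(3)

E = 4*v^2 + 1, F = 4*u*v, G = 4*u^2 + 1, so EG − F² = 4*u^2 + 4*v^2 + 1. Taking the positive square root: √(EG − F²) = sqrt(4*u^2 + 4*v^2 + 1). At (u, v) = (1/2, -1/2): sqrt(3).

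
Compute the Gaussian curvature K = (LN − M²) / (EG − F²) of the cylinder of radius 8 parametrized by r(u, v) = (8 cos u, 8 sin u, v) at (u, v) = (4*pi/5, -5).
K = 0

Coefficients of the first fundamental form: E = 64, F = 0, G = 1.
Coefficients of the second fundamental form: L = -8, M = 0, N = 0.
Assemble K = (LN − M²)/(EG − F²) = 0. At (u, v) = (4*pi/5, -5): K = 0.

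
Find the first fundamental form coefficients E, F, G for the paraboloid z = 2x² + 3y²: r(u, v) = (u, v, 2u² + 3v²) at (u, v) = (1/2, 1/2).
E = 5;  F = 6;  G = 10

Partials: r_u = (1, 0, 4*u), r_v = (0, 1, 6*v). As functions of (u, v):
  E = r_u · r_u = 16*u^2 + 1,
  F = r_u · r_v = 24*u*v,
  G = r_v · r_v = 36*v^2 + 1.
Evaluating at (u, v) = (1/2, 1/2): E = 5, F = 6, G = 10.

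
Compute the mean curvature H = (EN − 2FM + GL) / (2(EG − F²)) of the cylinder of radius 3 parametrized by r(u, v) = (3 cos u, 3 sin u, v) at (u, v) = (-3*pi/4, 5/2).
H = -1/6

With E = 9, F = 0, G = 1, L = -3, M = 0, N = 0, assemble
  H = (EN − 2FM + GL) / (2(EG − F²)) = -1/6.
At (u, v) = (-3*pi/4, 5/2): H = -1/6.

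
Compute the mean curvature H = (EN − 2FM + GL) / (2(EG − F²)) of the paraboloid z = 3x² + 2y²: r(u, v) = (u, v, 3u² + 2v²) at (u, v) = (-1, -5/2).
H = 377*sqrt(137)/18769

With E = 36*u^2 + 1, F = 24*u*v, G = 16*v^2 + 1, L = 6/sqrt(36*u^2 + 16*v^2 + 1), M = 0, N = 4/sqrt(36*u^2 + 16*v^2 + 1), assemble
  H = (EN − 2FM + GL) / (2(EG − F²)) = (72*u^2 + 48*v^2 + 5)/(36*u^2 + 16*v^2 + 1)^(3/2).
At (u, v) = (-1, -5/2): H = 377*sqrt(137)/18769.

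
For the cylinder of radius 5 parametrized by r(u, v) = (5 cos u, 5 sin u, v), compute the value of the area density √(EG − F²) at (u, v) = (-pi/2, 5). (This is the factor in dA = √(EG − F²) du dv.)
√(EG − F²)|_{(-pi/2, 5)} = 5

E = 25, F = 0, G = 1, so EG − F² = 25. Taking the positive square root: √(EG − F²) = 5. At (u, v) = (-pi/2, 5): 5.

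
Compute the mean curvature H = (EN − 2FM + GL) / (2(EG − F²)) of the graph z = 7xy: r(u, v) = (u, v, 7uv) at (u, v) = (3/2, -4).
H = 16464*sqrt(3581)/12823561

With E = 49*v^2 + 1, F = 49*u*v, G = 49*u^2 + 1, L = 0, M = 7/sqrt(49*u^2 + 49*v^2 + 1), N = 0, assemble
  H = (EN − 2FM + GL) / (2(EG − F²)) = -343*u*v/(49*u^2 + 49*v^2 + 1)^(3/2).
At (u, v) = (3/2, -4): H = 16464*sqrt(3581)/12823561.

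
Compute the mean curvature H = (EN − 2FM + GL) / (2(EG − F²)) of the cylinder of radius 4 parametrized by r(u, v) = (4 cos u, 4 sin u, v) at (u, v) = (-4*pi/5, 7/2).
H = -1/8

With E = 16, F = 0, G = 1, L = -4, M = 0, N = 0, assemble
  H = (EN − 2FM + GL) / (2(EG − F²)) = -1/8.
At (u, v) = (-4*pi/5, 7/2): H = -1/8.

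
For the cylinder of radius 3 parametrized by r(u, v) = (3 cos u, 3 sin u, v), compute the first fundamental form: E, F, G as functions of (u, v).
E = 9;  F = 0;  G = 1

Compute partials: r_u = (-3*sin(u), 3*cos(u), 0), r_v = (0, 0, 1). Then
  E = r_u · r_u = 9,
  F = r_u · r_v = 0,
  G = r_v · r_v = 1.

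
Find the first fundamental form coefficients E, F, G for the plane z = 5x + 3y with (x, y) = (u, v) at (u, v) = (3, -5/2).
E = 26;  F = 15;  G = 10

Partials: r_u = (1, 0, 5), r_v = (0, 1, 3). As functions of (u, v):
  E = r_u · r_u = 26,
  F = r_u · r_v = 15,
  G = r_v · r_v = 10.
Evaluating at (u, v) = (3, -5/2): E = 26, F = 15, G = 10.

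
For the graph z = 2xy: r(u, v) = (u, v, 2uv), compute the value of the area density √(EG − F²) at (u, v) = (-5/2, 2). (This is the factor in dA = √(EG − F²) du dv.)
√(EG − F²)|_{(-5/2, 2)} = sqrt(42)

E = 4*v^2 + 1, F = 4*u*v, G = 4*u^2 + 1, so EG − F² = 4*u^2 + 4*v^2 + 1. Taking the positive square root: √(EG − F²) = sqrt(4*u^2 + 4*v^2 + 1). At (u, v) = (-5/2, 2): sqrt(42).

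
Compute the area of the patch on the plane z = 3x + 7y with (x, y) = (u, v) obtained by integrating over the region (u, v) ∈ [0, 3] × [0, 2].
Area = 6*sqrt(59)

Area = ∫∫ √(EG − F²) du dv with √(EG − F²) = sqrt(59). Integrating over [0, 3] × [0, 2] gives 6*sqrt(59).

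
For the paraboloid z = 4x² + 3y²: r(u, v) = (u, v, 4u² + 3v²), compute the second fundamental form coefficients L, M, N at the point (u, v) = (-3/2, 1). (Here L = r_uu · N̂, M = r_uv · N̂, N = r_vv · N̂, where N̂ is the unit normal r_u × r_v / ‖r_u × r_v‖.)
L = 8*sqrt(181)/181;  M = 0;  N = 6*sqrt(181)/181

Compute the unit normal N̂(u, v) = (-8*u/sqrt(64*u^2 + 36*v^2 + 1), -6*v/sqrt(64*u^2 + 36*v^2 + 1), 1/sqrt(64*u^2 + 36*v^2 + 1)), and the second partials r_uu, r_uv, r_vv. Take dot products:
  L(u, v) = r_uu · N̂ = 8/sqrt(64*u^2 + 36*v^2 + 1),
  M(u, v) = r_uv · N̂ = 0,
  N(u, v) = r_vv · N̂ = 6/sqrt(64*u^2 + 36*v^2 + 1).
Evaluating at (u, v) = (-3/2, 1):
  L = 8*sqrt(181)/181, M = 0, N = 6*sqrt(181)/181.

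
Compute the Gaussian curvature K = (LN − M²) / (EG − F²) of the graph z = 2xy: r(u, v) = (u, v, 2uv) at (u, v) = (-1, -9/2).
K = -1/1849

Coefficients of the first fundamental form: E = 4*v^2 + 1, F = 4*u*v, G = 4*u^2 + 1.
Coefficients of the second fundamental form: L = 0, M = 2/sqrt(4*u^2 + 4*v^2 + 1), N = 0.
Assemble K = (LN − M²)/(EG − F²) = -4/(16*u^4 + 32*u^2*v^2 + 8*u^2 + 16*v^4 + 8*v^2 + 1). At (u, v) = (-1, -9/2): K = -1/1849.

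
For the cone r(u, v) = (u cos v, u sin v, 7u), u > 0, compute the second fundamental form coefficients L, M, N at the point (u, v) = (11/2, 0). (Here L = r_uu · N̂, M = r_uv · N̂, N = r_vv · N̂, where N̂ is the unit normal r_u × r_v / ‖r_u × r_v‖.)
L = 0;  M = 0;  N = 77*sqrt(2)/20

Compute the unit normal N̂(u, v) = (-7*sqrt(2)*u*cos(v)/(10*Abs(u)), -7*sqrt(2)*u*sin(v)/(10*Abs(u)), sqrt(2)*u/(10*Abs(u))), and the second partials r_uu, r_uv, r_vv. Take dot products:
  L(u, v) = r_uu · N̂ = 0,
  M(u, v) = r_uv · N̂ = 0,
  N(u, v) = r_vv · N̂ = 7*sqrt(2)*u^2/(10*Abs(u)).
Evaluating at (u, v) = (11/2, 0):
  L = 0, M = 0, N = 77*sqrt(2)/20.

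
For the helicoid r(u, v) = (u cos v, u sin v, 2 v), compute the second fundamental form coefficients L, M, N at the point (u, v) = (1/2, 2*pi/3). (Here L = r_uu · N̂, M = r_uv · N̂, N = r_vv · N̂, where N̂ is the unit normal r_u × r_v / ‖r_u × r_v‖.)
L = 0;  M = -4*sqrt(17)/17;  N = 0

Compute the unit normal N̂(u, v) = (2*sin(v)/sqrt(u^2 + 4), -2*cos(v)/sqrt(u^2 + 4), u/sqrt(u^2 + 4)), and the second partials r_uu, r_uv, r_vv. Take dot products:
  L(u, v) = r_uu · N̂ = 0,
  M(u, v) = r_uv · N̂ = -2/sqrt(u^2 + 4),
  N(u, v) = r_vv · N̂ = 0.
Evaluating at (u, v) = (1/2, 2*pi/3):
  L = 0, M = -4*sqrt(17)/17, N = 0.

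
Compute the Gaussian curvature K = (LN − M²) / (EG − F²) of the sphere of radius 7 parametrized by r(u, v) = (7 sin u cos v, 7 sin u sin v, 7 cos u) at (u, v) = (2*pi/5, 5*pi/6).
K = 1/49

Coefficients of the first fundamental form: E = 49, F = 0, G = 49*sin(u)^2.
Coefficients of the second fundamental form: L = -7*sin(u)/Abs(sin(u)), M = 0, N = -7*sin(u)^3/Abs(sin(u)).
Assemble K = (LN − M²)/(EG − F²) = 1/49. At (u, v) = (2*pi/5, 5*pi/6): K = 1/49.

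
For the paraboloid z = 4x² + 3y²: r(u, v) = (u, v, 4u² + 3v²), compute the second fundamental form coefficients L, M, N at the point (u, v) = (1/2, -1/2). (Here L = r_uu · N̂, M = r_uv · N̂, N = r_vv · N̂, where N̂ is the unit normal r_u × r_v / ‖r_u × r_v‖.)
L = 4*sqrt(26)/13;  M = 0;  N = 3*sqrt(26)/13

Compute the unit normal N̂(u, v) = (-8*u/sqrt(64*u^2 + 36*v^2 + 1), -6*v/sqrt(64*u^2 + 36*v^2 + 1), 1/sqrt(64*u^2 + 36*v^2 + 1)), and the second partials r_uu, r_uv, r_vv. Take dot products:
  L(u, v) = r_uu · N̂ = 8/sqrt(64*u^2 + 36*v^2 + 1),
  M(u, v) = r_uv · N̂ = 0,
  N(u, v) = r_vv · N̂ = 6/sqrt(64*u^2 + 36*v^2 + 1).
Evaluating at (u, v) = (1/2, -1/2):
  L = 4*sqrt(26)/13, M = 0, N = 3*sqrt(26)/13.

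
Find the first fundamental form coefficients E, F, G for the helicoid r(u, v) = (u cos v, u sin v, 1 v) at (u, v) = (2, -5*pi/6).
E = 1;  F = 0;  G = 5

Partials: r_u = (cos(v), sin(v), 0), r_v = (-u*sin(v), u*cos(v), 1). As functions of (u, v):
  E = r_u · r_u = 1,
  F = r_u · r_v = 0,
  G = r_v · r_v = u^2 + 1.
Evaluating at (u, v) = (2, -5*pi/6): E = 1, F = 0, G = 5.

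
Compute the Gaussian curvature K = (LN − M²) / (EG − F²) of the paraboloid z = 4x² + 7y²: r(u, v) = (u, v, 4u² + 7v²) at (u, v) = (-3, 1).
K = 112/597529

Coefficients of the first fundamental form: E = 64*u^2 + 1, F = 112*u*v, G = 196*v^2 + 1.
Coefficients of the second fundamental form: L = 8/sqrt(64*u^2 + 196*v^2 + 1), M = 0, N = 14/sqrt(64*u^2 + 196*v^2 + 1).
Assemble K = (LN − M²)/(EG − F²) = 112/(4096*u^4 + 25088*u^2*v^2 + 128*u^2 + 38416*v^4 + 392*v^2 + 1). At (u, v) = (-3, 1): K = 112/597529.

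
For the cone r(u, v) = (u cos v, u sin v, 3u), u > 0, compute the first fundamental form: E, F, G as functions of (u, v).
E = 10;  F = 0;  G = u^2

Compute partials: r_u = (cos(v), sin(v), 3), r_v = (-u*sin(v), u*cos(v), 0). Then
  E = r_u · r_u = 10,
  F = r_u · r_v = 0,
  G = r_v · r_v = u^2.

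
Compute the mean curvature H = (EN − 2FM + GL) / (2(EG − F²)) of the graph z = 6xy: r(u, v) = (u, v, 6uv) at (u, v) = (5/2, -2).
H = 54*sqrt(370)/6845

With E = 36*v^2 + 1, F = 36*u*v, G = 36*u^2 + 1, L = 0, M = 6/sqrt(36*u^2 + 36*v^2 + 1), N = 0, assemble
  H = (EN − 2FM + GL) / (2(EG − F²)) = -216*u*v/(36*u^2 + 36*v^2 + 1)^(3/2).
At (u, v) = (5/2, -2): H = 54*sqrt(370)/6845.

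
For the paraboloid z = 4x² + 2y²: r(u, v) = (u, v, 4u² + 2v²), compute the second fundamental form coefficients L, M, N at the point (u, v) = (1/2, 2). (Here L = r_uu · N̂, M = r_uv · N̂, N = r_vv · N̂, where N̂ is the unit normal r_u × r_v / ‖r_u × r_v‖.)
L = 8/9;  M = 0;  N = 4/9

Compute the unit normal N̂(u, v) = (-8*u/sqrt(64*u^2 + 16*v^2 + 1), -4*v/sqrt(64*u^2 + 16*v^2 + 1), 1/sqrt(64*u^2 + 16*v^2 + 1)), and the second partials r_uu, r_uv, r_vv. Take dot products:
  L(u, v) = r_uu · N̂ = 8/sqrt(64*u^2 + 16*v^2 + 1),
  M(u, v) = r_uv · N̂ = 0,
  N(u, v) = r_vv · N̂ = 4/sqrt(64*u^2 + 16*v^2 + 1).
Evaluating at (u, v) = (1/2, 2):
  L = 8/9, M = 0, N = 4/9.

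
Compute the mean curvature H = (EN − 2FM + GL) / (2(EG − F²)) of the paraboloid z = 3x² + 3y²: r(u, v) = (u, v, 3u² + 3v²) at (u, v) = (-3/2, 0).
H = 249*sqrt(82)/6724

With E = 36*u^2 + 1, F = 36*u*v, G = 36*v^2 + 1, L = 6/sqrt(36*u^2 + 36*v^2 + 1), M = 0, N = 6/sqrt(36*u^2 + 36*v^2 + 1), assemble
  H = (EN − 2FM + GL) / (2(EG − F²)) = 6*(18*u^2 + 18*v^2 + 1)/(36*u^2 + 36*v^2 + 1)^(3/2).
At (u, v) = (-3/2, 0): H = 249*sqrt(82)/6724.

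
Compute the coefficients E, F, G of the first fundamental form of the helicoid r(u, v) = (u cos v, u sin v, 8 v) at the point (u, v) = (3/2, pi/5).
E = 1;  F = 0;  G = 265/4

Partials: r_u = (cos(v), sin(v), 0), r_v = (-u*sin(v), u*cos(v), 8). As functions of (u, v):
  E = r_u · r_u = 1,
  F = r_u · r_v = 0,
  G = r_v · r_v = u^2 + 64.
Evaluating at (u, v) = (3/2, pi/5): E = 1, F = 0, G = 265/4.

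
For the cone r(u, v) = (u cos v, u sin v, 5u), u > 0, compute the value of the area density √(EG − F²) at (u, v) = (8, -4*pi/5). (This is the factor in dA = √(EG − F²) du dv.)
√(EG − F²)|_{(8, -4*pi/5)} = 8*sqrt(26)

E = 26, F = 0, G = u^2, so EG − F² = 26*u^2. Taking the positive square root: √(EG − F²) = sqrt(26)*Abs(u). At (u, v) = (8, -4*pi/5): 8*sqrt(26).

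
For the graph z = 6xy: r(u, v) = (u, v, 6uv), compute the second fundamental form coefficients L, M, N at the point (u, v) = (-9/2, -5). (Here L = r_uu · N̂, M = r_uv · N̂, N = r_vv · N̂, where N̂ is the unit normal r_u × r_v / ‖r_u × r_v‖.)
L = 0;  M = 3*sqrt(1630)/815;  N = 0

Compute the unit normal N̂(u, v) = (-6*v/sqrt(36*u^2 + 36*v^2 + 1), -6*u/sqrt(36*u^2 + 36*v^2 + 1), 1/sqrt(36*u^2 + 36*v^2 + 1)), and the second partials r_uu, r_uv, r_vv. Take dot products:
  L(u, v) = r_uu · N̂ = 0,
  M(u, v) = r_uv · N̂ = 6/sqrt(36*u^2 + 36*v^2 + 1),
  N(u, v) = r_vv · N̂ = 0.
Evaluating at (u, v) = (-9/2, -5):
  L = 0, M = 3*sqrt(1630)/815, N = 0.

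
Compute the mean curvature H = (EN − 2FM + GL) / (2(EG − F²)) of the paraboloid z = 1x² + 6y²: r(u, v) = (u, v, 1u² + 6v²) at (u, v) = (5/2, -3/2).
H = 481*sqrt(14)/24500

With E = 4*u^2 + 1, F = 24*u*v, G = 144*v^2 + 1, L = 2/sqrt(4*u^2 + 144*v^2 + 1), M = 0, N = 12/sqrt(4*u^2 + 144*v^2 + 1), assemble
  H = (EN − 2FM + GL) / (2(EG − F²)) = (24*u^2 + 144*v^2 + 7)/(4*u^2 + 144*v^2 + 1)^(3/2).
At (u, v) = (5/2, -3/2): H = 481*sqrt(14)/24500.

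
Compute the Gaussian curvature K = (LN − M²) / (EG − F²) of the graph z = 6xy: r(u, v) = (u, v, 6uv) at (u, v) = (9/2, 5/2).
K = -36/912025

Coefficients of the first fundamental form: E = 36*v^2 + 1, F = 36*u*v, G = 36*u^2 + 1.
Coefficients of the second fundamental form: L = 0, M = 6/sqrt(36*u^2 + 36*v^2 + 1), N = 0.
Assemble K = (LN − M²)/(EG − F²) = -36/(1296*u^4 + 2592*u^2*v^2 + 72*u^2 + 1296*v^4 + 72*v^2 + 1). At (u, v) = (9/2, 5/2): K = -36/912025.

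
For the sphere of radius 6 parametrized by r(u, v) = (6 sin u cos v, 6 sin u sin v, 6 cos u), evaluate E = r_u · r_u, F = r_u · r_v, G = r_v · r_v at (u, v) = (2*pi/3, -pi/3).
E = 36;  F = 0;  G = 27

Partials: r_u = (6*cos(u)*cos(v), 6*sin(v)*cos(u), -6*sin(u)), r_v = (-6*sin(u)*sin(v), 6*sin(u)*cos(v), 0). As functions of (u, v):
  E = r_u · r_u = 36,
  F = r_u · r_v = 0,
  G = r_v · r_v = 36*sin(u)^2.
Evaluating at (u, v) = (2*pi/3, -pi/3): E = 36, F = 0, G = 27.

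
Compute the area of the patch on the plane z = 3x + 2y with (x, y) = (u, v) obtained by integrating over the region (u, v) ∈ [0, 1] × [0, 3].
Area = 3*sqrt(14)

Area = ∫∫ √(EG − F²) du dv with √(EG − F²) = sqrt(14). Integrating over [0, 1] × [0, 3] gives 3*sqrt(14).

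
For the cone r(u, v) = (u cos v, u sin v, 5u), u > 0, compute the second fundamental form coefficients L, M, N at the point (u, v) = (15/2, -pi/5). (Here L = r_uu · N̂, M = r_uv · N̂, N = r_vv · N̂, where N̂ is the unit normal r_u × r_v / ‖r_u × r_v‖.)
L = 0;  M = 0;  N = 75*sqrt(26)/52

Compute the unit normal N̂(u, v) = (-5*sqrt(26)*u*cos(v)/(26*Abs(u)), -5*sqrt(26)*u*sin(v)/(26*Abs(u)), sqrt(26)*u/(26*Abs(u))), and the second partials r_uu, r_uv, r_vv. Take dot products:
  L(u, v) = r_uu · N̂ = 0,
  M(u, v) = r_uv · N̂ = 0,
  N(u, v) = r_vv · N̂ = 5*sqrt(26)*u^2/(26*Abs(u)).
Evaluating at (u, v) = (15/2, -pi/5):
  L = 0, M = 0, N = 75*sqrt(26)/52.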